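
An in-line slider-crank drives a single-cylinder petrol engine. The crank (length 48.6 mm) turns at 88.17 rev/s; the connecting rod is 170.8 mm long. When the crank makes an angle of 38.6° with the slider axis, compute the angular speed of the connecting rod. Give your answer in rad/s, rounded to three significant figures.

125

ω = 554 rad/s (converted from 88.17 rev/s).
The rod makes angle φ with the slider axis where L sinφ = r sinθ; differentiating, L cosφ·φ̇ = r ω cosθ.
L cosφ = √(L² − r² sin²θ) = 0.16809 m.
|ω_rod| = r ω |cosθ| / √(L² − r² sin²θ) = 0.0486·554·0.78152/0.16809 = 125.18 rad/s.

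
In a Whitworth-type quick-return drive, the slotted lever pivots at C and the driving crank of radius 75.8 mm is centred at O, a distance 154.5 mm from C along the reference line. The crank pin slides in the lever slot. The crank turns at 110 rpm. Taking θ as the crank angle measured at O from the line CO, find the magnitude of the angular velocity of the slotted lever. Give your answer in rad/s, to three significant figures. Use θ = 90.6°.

ω = 11.52 rad/s (from 110 rpm).
Crank pin A relative to C: A = (d + r cosθ, r sinθ); lever angle φ = atan2(r sinθ, d + r cosθ).
Differentiating tanφ: φ̇ = rω(d cosθ + r)/(d² + r² + 2dr cosθ).
d² + r² + 2dr cosθ = |CA|² = 0.0293706 m²;  d cosθ + r = +0.074182 m.
|ω_lever| = |0.0758·11.52·+0.074182| / 0.0293706 = 2.2053 rad/s.

2.21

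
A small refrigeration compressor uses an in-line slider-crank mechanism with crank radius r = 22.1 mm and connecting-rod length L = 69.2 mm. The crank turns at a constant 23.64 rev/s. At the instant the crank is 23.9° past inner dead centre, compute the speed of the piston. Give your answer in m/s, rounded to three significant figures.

1.72

ω = 2π·23.6 = 148.5 rad/s
For an in-line slider-crank, x = r cosθ + √(L² − r² sin²θ), so v = −rω sinθ·[1 + r cosθ/√(L² − r² sin²θ)].
With r = 0.0221 m, L = 0.0692 m, θ = 23.9°: √(L² − r² sin²θ) = 0.068618 m.
v = −0.0221·148.5·0.40514·[1 + 0.0221·0.91425/0.068618] = -1.7215 m/s.
|v| = 1.7215 m/s.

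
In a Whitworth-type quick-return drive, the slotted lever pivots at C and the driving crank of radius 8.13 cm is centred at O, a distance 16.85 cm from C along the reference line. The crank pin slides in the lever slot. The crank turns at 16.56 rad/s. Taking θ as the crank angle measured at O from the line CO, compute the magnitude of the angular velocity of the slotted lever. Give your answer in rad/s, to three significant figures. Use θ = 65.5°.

ω = 16.56 rad/s
Crank pin A relative to C: A = (d + r cosθ, r sinθ); lever angle φ = atan2(r sinθ, d + r cosθ).
Differentiating tanφ: φ̇ = rω(d cosθ + r)/(d² + r² + 2dr cosθ).
d² + r² + 2dr cosθ = |CA|² = 0.0463637 m²;  d cosθ + r = +0.15118 m.
|ω_lever| = |0.0813·16.56·+0.15118| / 0.0463637 = 4.3899 rad/s.

4.39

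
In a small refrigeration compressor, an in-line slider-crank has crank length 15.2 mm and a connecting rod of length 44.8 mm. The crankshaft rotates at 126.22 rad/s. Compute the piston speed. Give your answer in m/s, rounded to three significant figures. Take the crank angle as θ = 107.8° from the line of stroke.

1.63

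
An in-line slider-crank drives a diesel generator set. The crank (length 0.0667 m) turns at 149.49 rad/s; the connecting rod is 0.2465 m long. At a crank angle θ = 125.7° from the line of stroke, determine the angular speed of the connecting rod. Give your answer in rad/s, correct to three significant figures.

24.2

ω = 149.5 rad/s
The rod makes angle φ with the slider axis where L sinφ = r sinθ; differentiating, L cosφ·φ̇ = r ω cosθ.
L cosφ = √(L² − r² sin²θ) = 0.24048 m.
|ω_rod| = r ω |cosθ| / √(L² − r² sin²θ) = 0.0667·149.5·0.58354/0.24048 = 24.196 rad/s.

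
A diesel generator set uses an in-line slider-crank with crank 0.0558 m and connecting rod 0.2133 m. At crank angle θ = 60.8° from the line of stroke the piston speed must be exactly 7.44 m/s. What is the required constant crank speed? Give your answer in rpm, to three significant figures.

1290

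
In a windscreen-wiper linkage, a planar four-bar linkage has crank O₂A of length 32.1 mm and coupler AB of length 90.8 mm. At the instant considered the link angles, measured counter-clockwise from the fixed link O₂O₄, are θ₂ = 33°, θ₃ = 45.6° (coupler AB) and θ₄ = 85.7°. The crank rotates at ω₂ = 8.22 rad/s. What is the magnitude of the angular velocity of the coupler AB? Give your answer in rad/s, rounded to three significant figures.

3.59

ω₂ = 8.22 rad/s
Differentiating the loop-closure r₂e^{iθ₂}+r₃e^{iθ₃}=r₁+r₄e^{iθ₄} gives r₂ω₂e^{iθ₂}+r₃ω₃e^{iθ₃}=r₄ω₄e^{iθ₄}.
Eliminating the other unknown: ω₃ = r₂ω₂ sin(θ₄−θ₂) / [r₃ sin(θ₃−θ₄)].
Numerator sine = +0.79547; denominator sine = -0.64412.
Result = 0.0321·8.22·(+0.79547) / (0.0908·(-0.64412)) = -3.5888 rad/s; magnitude 3.5888 rad/s.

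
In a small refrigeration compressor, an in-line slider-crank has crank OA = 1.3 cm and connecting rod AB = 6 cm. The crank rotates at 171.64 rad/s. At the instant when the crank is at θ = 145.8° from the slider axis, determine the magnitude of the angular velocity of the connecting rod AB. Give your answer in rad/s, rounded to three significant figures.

ω = 171.6 rad/s
The rod makes angle φ with the slider axis where L sinφ = r sinθ; differentiating, L cosφ·φ̇ = r ω cosθ.
L cosφ = √(L² − r² sin²θ) = 0.059553 m.
|ω_rod| = r ω |cosθ| / √(L² − r² sin²θ) = 0.013·171.6·0.82708/0.059553 = 30.989 rad/s.

31.0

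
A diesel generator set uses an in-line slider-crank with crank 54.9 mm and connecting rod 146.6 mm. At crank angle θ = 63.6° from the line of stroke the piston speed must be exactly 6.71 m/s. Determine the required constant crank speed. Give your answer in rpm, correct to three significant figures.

For an in-line slider-crank, |v_piston| = rω|sinθ|·[1 + r cosθ/√(L² − r² sin²θ)].
With r = 0.0549 m, L = 0.1466 m, θ = 63.6°: the bracketed kinematic factor |dx/dθ| = 0.057866 m.
ω = v/|dx/dθ| = 6.71/0.057866 = 115.96 rad/s.
N = 60ω/(2π) = 1107.3 rpm.

1110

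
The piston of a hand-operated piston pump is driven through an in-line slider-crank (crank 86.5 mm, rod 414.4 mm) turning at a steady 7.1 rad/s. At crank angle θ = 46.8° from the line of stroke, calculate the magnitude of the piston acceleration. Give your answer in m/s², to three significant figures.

2.94

ω = 7.1 rad/s
x(θ) = r cosθ + √(L² − r² sin²θ); with ω constant, a = ω²·d²x/dθ².
d²x/dθ² = −r cosθ − r²(cos2θ)/√u − r⁴ sin²2θ/(4u^{3/2}),  u = L² − r² sin²θ = 0.167751 m².
Substituting r = 0.0865 m, L = 0.4144 m, θ = 46.8°: d²x/dθ² = -0.058269 m.
a = ω²·d²x/dθ² = (7.1)²·(-0.058269) = -2.9373 m/s²;  |a| = 2.9373 m/s².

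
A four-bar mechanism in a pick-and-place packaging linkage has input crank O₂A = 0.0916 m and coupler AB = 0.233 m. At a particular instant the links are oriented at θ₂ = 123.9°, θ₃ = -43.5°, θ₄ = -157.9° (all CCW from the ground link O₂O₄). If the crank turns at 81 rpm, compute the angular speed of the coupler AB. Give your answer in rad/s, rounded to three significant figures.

ω₂ = 8.482 rad/s (from 81 rpm).
Differentiating the loop-closure r₂e^{iθ₂}+r₃e^{iθ₃}=r₁+r₄e^{iθ₄} gives r₂ω₂e^{iθ₂}+r₃ω₃e^{iθ₃}=r₄ω₄e^{iθ₄}.
Eliminating the other unknown: ω₃ = r₂ω₂ sin(θ₄−θ₂) / [r₃ sin(θ₃−θ₄)].
Numerator sine = +0.97887; denominator sine = +0.91068.
Result = 0.0916·8.482·(+0.97887) / (0.233·(+0.91068)) = +3.5843 rad/s; magnitude 3.5843 rad/s.

3.58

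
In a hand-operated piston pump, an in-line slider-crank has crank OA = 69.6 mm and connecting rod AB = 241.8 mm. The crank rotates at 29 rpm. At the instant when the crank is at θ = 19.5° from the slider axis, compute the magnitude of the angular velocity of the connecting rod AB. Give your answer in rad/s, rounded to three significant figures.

0.828

ω = 3.037 rad/s (converted from 29 rpm).
The rod makes angle φ with the slider axis where L sinφ = r sinθ; differentiating, L cosφ·φ̇ = r ω cosθ.
L cosφ = √(L² − r² sin²θ) = 0.24068 m.
|ω_rod| = r ω |cosθ| / √(L² − r² sin²θ) = 0.0696·3.037·0.94264/0.24068 = 0.82783 rad/s.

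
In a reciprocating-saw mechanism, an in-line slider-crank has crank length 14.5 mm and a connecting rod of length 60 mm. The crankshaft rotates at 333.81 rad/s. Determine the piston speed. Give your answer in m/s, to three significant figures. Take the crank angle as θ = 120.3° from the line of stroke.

3.66

ω = 333.8 rad/s
For an in-line slider-crank, x = r cosθ + √(L² − r² sin²θ), so v = −rω sinθ·[1 + r cosθ/√(L² − r² sin²θ)].
With r = 0.0145 m, L = 0.06 m, θ = 120.3°: √(L² − r² sin²θ) = 0.058679 m.
v = −0.0145·333.8·0.86340·[1 + 0.0145·-0.50453/0.058679] = -3.658 m/s.
|v| = 3.658 m/s.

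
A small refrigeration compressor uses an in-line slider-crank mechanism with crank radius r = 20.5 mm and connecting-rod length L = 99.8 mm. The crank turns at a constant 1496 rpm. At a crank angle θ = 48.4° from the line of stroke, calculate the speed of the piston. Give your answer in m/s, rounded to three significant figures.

ω = 2π·1496/60 = 156.7 rad/s
For an in-line slider-crank, x = r cosθ + √(L² − r² sin²θ), so v = −rω sinθ·[1 + r cosθ/√(L² − r² sin²θ)].
With r = 0.0205 m, L = 0.0998 m, θ = 48.4°: √(L² − r² sin²θ) = 0.098616 m.
v = −0.0205·156.7·0.74780·[1 + 0.0205·0.66393/0.098616] = -2.733 m/s.
|v| = 2.733 m/s.

2.73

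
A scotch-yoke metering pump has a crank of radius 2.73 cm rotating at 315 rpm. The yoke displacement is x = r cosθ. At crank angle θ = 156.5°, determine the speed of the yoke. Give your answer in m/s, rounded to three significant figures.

ω = 32.99 rad/s (from 315 rpm).
x = r cosθ ⇒ ẋ = −rω sinθ.
|v| = rω|sinθ| = 0.0273·32.99·|sin 156.5°| = 0.35909 m/s.

0.359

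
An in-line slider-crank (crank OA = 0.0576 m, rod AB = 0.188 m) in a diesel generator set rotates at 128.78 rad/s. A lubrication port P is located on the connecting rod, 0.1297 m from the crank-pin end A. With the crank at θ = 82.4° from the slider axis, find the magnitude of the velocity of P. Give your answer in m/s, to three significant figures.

7.57

ω = 128.8 rad/s.  Crank-pin speed |V_A| = rω = 7.4177 m/s, perpendicular to OA.
Rod angle: sinφ = −(r/L) sinθ ⇒ φ = -17.679°; ω_rod = −rω cosθ/√(L²−r²sin²θ) = -5.477 rad/s.
V_P = V_A + ω_rod × AP, with AP = 0.1297 m along the rod.
Components: V_Px = −rω sinθ − a·ω_rod·sinφ = -7.5683 m/s;  V_Py = rω cosθ + a·ω_rod·cosφ = +0.30423 m/s.
|V_P| = √(V_Px² + V_Py²) = 7.5744 m/s.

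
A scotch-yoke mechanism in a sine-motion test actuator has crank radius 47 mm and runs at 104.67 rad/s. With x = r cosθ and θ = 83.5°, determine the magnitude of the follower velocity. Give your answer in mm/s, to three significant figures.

ω = 104.7 rad/s
x = r cosθ ⇒ ẋ = −rω sinθ.
|v| = rω|sinθ| = 0.047·104.7·|sin 83.5°| = 4.8879 m/s = 4887.9 mm/s.

4890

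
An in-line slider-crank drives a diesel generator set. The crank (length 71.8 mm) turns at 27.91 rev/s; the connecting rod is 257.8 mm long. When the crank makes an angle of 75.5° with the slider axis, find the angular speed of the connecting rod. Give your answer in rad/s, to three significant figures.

12.7

ω = 175.4 rad/s (converted from 27.91 rev/s).
The rod makes angle φ with the slider axis where L sinφ = r sinθ; differentiating, L cosφ·φ̇ = r ω cosθ.
L cosφ = √(L² − r² sin²θ) = 0.24825 m.
|ω_rod| = r ω |cosθ| / √(L² − r² sin²θ) = 0.0718·175.4·0.25038/0.24825 = 12.699 rad/s.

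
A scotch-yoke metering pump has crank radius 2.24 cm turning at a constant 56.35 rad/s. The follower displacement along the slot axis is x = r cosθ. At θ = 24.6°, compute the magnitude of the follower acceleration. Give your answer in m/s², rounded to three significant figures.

ω = 56.35 rad/s
x = r cosθ ⇒ ẍ = −rω² cosθ (ω constant).
|a| = rω²|cosθ| = 0.0224·(56.35)²·|cos 24.6°| = 64.671 m/s².

64.7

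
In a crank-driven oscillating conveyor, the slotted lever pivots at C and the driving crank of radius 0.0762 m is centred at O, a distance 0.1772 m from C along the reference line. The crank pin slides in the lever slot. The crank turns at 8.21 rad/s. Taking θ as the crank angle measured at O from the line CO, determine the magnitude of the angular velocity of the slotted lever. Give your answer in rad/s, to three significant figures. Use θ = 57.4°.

2.08

ω = 8.21 rad/s
Crank pin A relative to C: A = (d + r cosθ, r sinθ); lever angle φ = atan2(r sinθ, d + r cosθ).
Differentiating tanφ: φ̇ = rω(d cosθ + r)/(d² + r² + 2dr cosθ).
d² + r² + 2dr cosθ = |CA|² = 0.0517559 m²;  d cosθ + r = +0.17167 m.
|ω_lever| = |0.0762·8.21·+0.17167| / 0.0517559 = 2.0751 rad/s.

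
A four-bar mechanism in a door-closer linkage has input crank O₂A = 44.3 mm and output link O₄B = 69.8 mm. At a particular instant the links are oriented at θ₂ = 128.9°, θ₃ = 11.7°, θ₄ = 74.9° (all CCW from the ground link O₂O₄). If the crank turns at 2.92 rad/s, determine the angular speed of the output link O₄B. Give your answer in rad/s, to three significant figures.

1.85

ω₂ = 2.92 rad/s
Differentiating the loop-closure r₂e^{iθ₂}+r₃e^{iθ₃}=r₁+r₄e^{iθ₄} gives r₂ω₂e^{iθ₂}+r₃ω₃e^{iθ₃}=r₄ω₄e^{iθ₄}.
Eliminating the other unknown: ω₄ = r₂ω₂ sin(θ₂−θ₃) / [r₄ sin(θ₄−θ₃)].
Numerator sine = +0.88942; denominator sine = +0.89259.
Result = 0.0443·2.92·(+0.88942) / (0.0698·(+0.89259)) = +1.8467 rad/s; magnitude 1.8467 rad/s.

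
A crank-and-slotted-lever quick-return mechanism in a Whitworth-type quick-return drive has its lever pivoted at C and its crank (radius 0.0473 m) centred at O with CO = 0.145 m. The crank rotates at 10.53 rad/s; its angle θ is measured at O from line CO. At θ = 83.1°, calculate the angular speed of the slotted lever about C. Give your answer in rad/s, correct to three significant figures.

1.29

ω = 10.53 rad/s
Crank pin A relative to C: A = (d + r cosθ, r sinθ); lever angle φ = atan2(r sinθ, d + r cosθ).
Differentiating tanφ: φ̇ = rω(d cosθ + r)/(d² + r² + 2dr cosθ).
d² + r² + 2dr cosθ = |CA|² = 0.0249102 m²;  d cosθ + r = +0.06472 m.
|ω_lever| = |0.0473·10.53·+0.06472| / 0.0249102 = 1.294 rad/s.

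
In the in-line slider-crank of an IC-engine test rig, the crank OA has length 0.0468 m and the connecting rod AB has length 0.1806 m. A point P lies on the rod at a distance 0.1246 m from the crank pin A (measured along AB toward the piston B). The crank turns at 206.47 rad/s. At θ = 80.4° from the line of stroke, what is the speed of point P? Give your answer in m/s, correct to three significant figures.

ω = 206.5 rad/s.  Crank-pin speed |V_A| = rω = 9.6628 m/s, perpendicular to OA.
Rod angle: sinφ = −(r/L) sinθ ⇒ φ = -14.804°; ω_rod = −rω cosθ/√(L²−r²sin²θ) = -9.2291 rad/s.
V_P = V_A + ω_rod × AP, with AP = 0.1246 m along the rod.
Components: V_Px = −rω sinθ − a·ω_rod·sinφ = -9.8213 m/s;  V_Py = rω cosθ + a·ω_rod·cosφ = +0.49968 m/s.
|V_P| = √(V_Px² + V_Py²) = 9.834 m/s.

9.83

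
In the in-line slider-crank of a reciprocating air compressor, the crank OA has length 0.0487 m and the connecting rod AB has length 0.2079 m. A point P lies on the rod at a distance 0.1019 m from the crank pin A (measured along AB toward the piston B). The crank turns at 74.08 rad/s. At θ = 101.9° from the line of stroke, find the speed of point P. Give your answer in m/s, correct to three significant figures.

ω = 74.08 rad/s.  Crank-pin speed |V_A| = rω = 3.6077 m/s, perpendicular to OA.
Rod angle: sinφ = −(r/L) sinθ ⇒ φ = -13.251°; ω_rod = −rω cosθ/√(L²−r²sin²θ) = +3.6761 rad/s.
V_P = V_A + ω_rod × AP, with AP = 0.1019 m along the rod.
Components: V_Px = −rω sinθ − a·ω_rod·sinφ = -3.4443 m/s;  V_Py = rω cosθ + a·ω_rod·cosφ = -0.3793 m/s.
|V_P| = √(V_Px² + V_Py²) = 3.4651 m/s.

3.47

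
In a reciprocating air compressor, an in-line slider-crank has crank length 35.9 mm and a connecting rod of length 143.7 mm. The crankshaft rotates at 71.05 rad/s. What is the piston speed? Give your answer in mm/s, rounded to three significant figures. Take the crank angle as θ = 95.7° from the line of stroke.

ω = 71.05 rad/s
For an in-line slider-crank, x = r cosθ + √(L² − r² sin²θ), so v = −rω sinθ·[1 + r cosθ/√(L² − r² sin²θ)].
With r = 0.0359 m, L = 0.1437 m, θ = 95.7°: √(L² − r² sin²θ) = 0.13919 m.
v = −0.0359·71.05·0.99506·[1 + 0.0359·-0.09932/0.13919] = -2.4731 m/s.
|v| = 2.4731 m/s = 2473.1 mm/s.

2470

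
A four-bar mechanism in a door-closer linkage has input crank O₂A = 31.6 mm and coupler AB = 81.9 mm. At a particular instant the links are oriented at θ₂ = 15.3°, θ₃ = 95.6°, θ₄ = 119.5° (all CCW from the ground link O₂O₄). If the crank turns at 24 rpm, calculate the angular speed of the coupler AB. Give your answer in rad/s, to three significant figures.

2.32

ω₂ = 2.513 rad/s (from 24 rpm).
Differentiating the loop-closure r₂e^{iθ₂}+r₃e^{iθ₃}=r₁+r₄e^{iθ₄} gives r₂ω₂e^{iθ₂}+r₃ω₃e^{iθ₃}=r₄ω₄e^{iθ₄}.
Eliminating the other unknown: ω₃ = r₂ω₂ sin(θ₄−θ₂) / [r₃ sin(θ₃−θ₄)].
Numerator sine = +0.96945; denominator sine = -0.40514.
Result = 0.0316·2.513·(+0.96945) / (0.0819·(-0.40514)) = -2.3204 rad/s; magnitude 2.3204 rad/s.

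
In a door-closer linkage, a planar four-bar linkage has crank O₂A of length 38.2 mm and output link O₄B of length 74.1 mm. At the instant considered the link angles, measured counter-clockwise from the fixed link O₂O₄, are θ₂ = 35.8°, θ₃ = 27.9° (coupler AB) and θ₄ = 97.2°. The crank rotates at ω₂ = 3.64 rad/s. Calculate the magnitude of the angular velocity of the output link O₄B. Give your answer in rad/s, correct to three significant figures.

ω₂ = 3.64 rad/s
Differentiating the loop-closure r₂e^{iθ₂}+r₃e^{iθ₃}=r₁+r₄e^{iθ₄} gives r₂ω₂e^{iθ₂}+r₃ω₃e^{iθ₃}=r₄ω₄e^{iθ₄}.
Eliminating the other unknown: ω₄ = r₂ω₂ sin(θ₂−θ₃) / [r₄ sin(θ₄−θ₃)].
Numerator sine = +0.13744; denominator sine = +0.93544.
Result = 0.0382·3.64·(+0.13744) / (0.0741·(+0.93544)) = +0.27571 rad/s; magnitude 0.27571 rad/s.

0.276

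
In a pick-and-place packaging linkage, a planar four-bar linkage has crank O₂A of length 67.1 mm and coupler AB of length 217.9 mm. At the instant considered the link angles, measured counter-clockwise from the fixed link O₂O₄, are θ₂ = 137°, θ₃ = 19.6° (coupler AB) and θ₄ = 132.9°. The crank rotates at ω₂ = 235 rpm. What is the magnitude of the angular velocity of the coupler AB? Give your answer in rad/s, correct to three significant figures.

ω₂ = 24.61 rad/s (from 235 rpm).
Differentiating the loop-closure r₂e^{iθ₂}+r₃e^{iθ₃}=r₁+r₄e^{iθ₄} gives r₂ω₂e^{iθ₂}+r₃ω₃e^{iθ₃}=r₄ω₄e^{iθ₄}.
Eliminating the other unknown: ω₃ = r₂ω₂ sin(θ₄−θ₂) / [r₃ sin(θ₃−θ₄)].
Numerator sine = -0.07150; denominator sine = -0.91845.
Result = 0.0671·24.61·(-0.07150) / (0.2179·(-0.91845)) = +0.58993 rad/s; magnitude 0.58993 rad/s.

0.590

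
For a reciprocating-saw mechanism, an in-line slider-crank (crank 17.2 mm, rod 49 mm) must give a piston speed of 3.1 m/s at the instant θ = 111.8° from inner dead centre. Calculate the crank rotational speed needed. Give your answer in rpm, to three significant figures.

2150

For an in-line slider-crank, |v_piston| = rω|sinθ|·[1 + r cosθ/√(L² − r² sin²θ)].
With r = 0.0172 m, L = 0.049 m, θ = 111.8°: the bracketed kinematic factor |dx/dθ| = 0.013768 m.
ω = v/|dx/dθ| = 3.1/0.013768 = 225.16 rad/s.
N = 60ω/(2π) = 2150.1 rpm.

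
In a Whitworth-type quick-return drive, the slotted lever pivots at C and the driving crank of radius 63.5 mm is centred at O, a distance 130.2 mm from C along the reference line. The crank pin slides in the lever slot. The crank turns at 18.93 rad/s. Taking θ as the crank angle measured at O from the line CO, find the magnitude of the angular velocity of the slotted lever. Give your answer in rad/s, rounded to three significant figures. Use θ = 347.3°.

ω = 18.93 rad/s
Crank pin A relative to C: A = (d + r cosθ, r sinθ); lever angle φ = atan2(r sinθ, d + r cosθ).
Differentiating tanφ: φ̇ = rω(d cosθ + r)/(d² + r² + 2dr cosθ).
d² + r² + 2dr cosθ = |CA|² = 0.0371151 m²;  d cosθ + r = +0.19051 m.
|ω_lever| = |0.0635·18.93·+0.19051| / 0.0371151 = 6.1702 rad/s.

6.17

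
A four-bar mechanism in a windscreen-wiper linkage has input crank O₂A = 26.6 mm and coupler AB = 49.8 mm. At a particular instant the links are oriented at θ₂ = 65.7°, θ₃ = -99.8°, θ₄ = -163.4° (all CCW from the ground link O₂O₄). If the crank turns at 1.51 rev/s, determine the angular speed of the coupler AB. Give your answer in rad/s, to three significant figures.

4.28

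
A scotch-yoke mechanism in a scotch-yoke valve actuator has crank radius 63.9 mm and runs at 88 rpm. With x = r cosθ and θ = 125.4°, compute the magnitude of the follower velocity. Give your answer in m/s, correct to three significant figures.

ω = 9.215 rad/s (from 88 rpm).
x = r cosθ ⇒ ẋ = −rω sinθ.
|v| = rω|sinθ| = 0.0639·9.215·|sin 125.4°| = 0.48 m/s.

0.480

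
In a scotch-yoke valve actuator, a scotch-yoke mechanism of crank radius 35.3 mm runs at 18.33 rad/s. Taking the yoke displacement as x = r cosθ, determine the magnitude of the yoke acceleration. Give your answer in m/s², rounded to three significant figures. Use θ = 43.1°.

8.66

ω = 18.33 rad/s
x = r cosθ ⇒ ẍ = −rω² cosθ (ω constant).
|a| = rω²|cosθ| = 0.0353·(18.33)²·|cos 43.1°| = 8.66 m/s².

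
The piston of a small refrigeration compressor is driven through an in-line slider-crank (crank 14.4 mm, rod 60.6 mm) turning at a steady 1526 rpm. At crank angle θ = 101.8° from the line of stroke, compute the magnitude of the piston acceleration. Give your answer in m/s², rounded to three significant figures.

ω = 2π·1526/60 = 159.8 rad/s
x(θ) = r cosθ + √(L² − r² sin²θ); with ω constant, a = ω²·d²x/dθ².
d²x/dθ² = −r cosθ − r²(cos2θ)/√u − r⁴ sin²2θ/(4u^{3/2}),  u = L² − r² sin²θ = 0.00347367 m².
Substituting r = 0.0144 m, L = 0.0606 m, θ = 101.8°: d²x/dθ² = +0.0061603 m.
a = ω²·d²x/dθ² = (159.8)²·(+0.0061603) = +157.32 m/s²;  |a| = 157.32 m/s².

157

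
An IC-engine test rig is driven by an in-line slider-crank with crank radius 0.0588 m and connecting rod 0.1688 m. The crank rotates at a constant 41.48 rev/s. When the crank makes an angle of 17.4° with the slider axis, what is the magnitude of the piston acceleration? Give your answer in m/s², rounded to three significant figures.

4970

ω = 2π·41.5 = 260.6 rad/s
x(θ) = r cosθ + √(L² − r² sin²θ); with ω constant, a = ω²·d²x/dθ².
d²x/dθ² = −r cosθ − r²(cos2θ)/√u − r⁴ sin²2θ/(4u^{3/2}),  u = L² − r² sin²θ = 0.0281843 m².
Substituting r = 0.0588 m, L = 0.1688 m, θ = 17.4°: d²x/dθ² = -0.073226 m.
a = ω²·d²x/dθ² = (260.6)²·(-0.073226) = -4974 m/s²;  |a| = 4974 m/s².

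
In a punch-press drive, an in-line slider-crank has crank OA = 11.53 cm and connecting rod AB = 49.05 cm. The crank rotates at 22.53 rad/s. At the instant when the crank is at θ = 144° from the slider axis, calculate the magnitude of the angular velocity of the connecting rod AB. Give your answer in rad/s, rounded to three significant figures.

4.33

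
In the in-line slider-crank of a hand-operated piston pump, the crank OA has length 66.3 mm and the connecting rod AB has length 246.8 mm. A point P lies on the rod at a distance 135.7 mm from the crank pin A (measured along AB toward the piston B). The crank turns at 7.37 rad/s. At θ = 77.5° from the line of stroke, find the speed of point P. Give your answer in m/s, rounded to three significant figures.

ω = 7.37 rad/s.  Crank-pin speed |V_A| = rω = 0.48863 m/s, perpendicular to OA.
Rod angle: sinφ = −(r/L) sinθ ⇒ φ = -15.205°; ω_rod = −rω cosθ/√(L²−r²sin²θ) = -0.44407 rad/s.
V_P = V_A + ω_rod × AP, with AP = 0.1357 m along the rod.
Components: V_Px = −rω sinθ − a·ω_rod·sinφ = -0.49285 m/s;  V_Py = rω cosθ + a·ω_rod·cosφ = +0.047609 m/s.
|V_P| = √(V_Px² + V_Py²) = 0.49515 m/s.

0.495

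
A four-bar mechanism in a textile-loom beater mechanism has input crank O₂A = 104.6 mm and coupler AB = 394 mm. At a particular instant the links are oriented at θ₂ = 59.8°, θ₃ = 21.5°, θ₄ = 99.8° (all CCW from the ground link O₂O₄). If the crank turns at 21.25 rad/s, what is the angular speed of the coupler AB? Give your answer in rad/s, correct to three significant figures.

ω₂ = 21.25 rad/s
Differentiating the loop-closure r₂e^{iθ₂}+r₃e^{iθ₃}=r₁+r₄e^{iθ₄} gives r₂ω₂e^{iθ₂}+r₃ω₃e^{iθ₃}=r₄ω₄e^{iθ₄}.
Eliminating the other unknown: ω₃ = r₂ω₂ sin(θ₄−θ₂) / [r₃ sin(θ₃−θ₄)].
Numerator sine = +0.64279; denominator sine = -0.97922.
Result = 0.1046·21.25·(+0.64279) / (0.394·(-0.97922)) = -3.7032 rad/s; magnitude 3.7032 rad/s.

3.70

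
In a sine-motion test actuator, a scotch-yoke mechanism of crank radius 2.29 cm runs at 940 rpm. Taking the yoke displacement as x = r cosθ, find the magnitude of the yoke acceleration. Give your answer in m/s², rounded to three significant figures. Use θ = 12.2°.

217

ω = 98.44 rad/s (from 940 rpm).
x = r cosθ ⇒ ẍ = −rω² cosθ (ω constant).
|a| = rω²|cosθ| = 0.0229·(98.44)²·|cos 12.2°| = 216.88 m/s².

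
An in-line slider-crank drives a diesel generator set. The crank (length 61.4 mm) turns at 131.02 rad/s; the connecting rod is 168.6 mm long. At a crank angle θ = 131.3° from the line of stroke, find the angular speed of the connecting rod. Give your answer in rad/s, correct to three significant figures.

ω = 131 rad/s
The rod makes angle φ with the slider axis where L sinφ = r sinθ; differentiating, L cosφ·φ̇ = r ω cosθ.
L cosφ = √(L² − r² sin²θ) = 0.16217 m.
|ω_rod| = r ω |cosθ| / √(L² − r² sin²θ) = 0.0614·131·0.66000/0.16217 = 32.741 rad/s.

32.7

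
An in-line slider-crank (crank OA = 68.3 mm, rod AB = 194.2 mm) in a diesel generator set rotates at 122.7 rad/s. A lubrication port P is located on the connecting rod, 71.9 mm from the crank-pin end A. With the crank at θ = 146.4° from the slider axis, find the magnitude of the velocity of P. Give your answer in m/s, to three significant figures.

ω = 122.7 rad/s.  Crank-pin speed |V_A| = rω = 8.3804 m/s, perpendicular to OA.
Rod angle: sinφ = −(r/L) sinθ ⇒ φ = -11.223°; ω_rod = −rω cosθ/√(L²−r²sin²θ) = +36.644 rad/s.
V_P = V_A + ω_rod × AP, with AP = 0.0719 m along the rod.
Components: V_Px = −rω sinθ − a·ω_rod·sinφ = -4.1249 m/s;  V_Py = rω cosθ + a·ω_rod·cosφ = -4.3959 m/s.
|V_P| = √(V_Px² + V_Py²) = 6.0281 m/s.

6.03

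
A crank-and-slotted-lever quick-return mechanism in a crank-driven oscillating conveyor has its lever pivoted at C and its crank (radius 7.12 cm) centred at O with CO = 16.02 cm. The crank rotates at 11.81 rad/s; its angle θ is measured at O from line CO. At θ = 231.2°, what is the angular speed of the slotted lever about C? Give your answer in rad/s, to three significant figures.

ω = 11.81 rad/s
Crank pin A relative to C: A = (d + r cosθ, r sinθ); lever angle φ = atan2(r sinθ, d + r cosθ).
Differentiating tanφ: φ̇ = rω(d cosθ + r)/(d² + r² + 2dr cosθ).
d² + r² + 2dr cosθ = |CA|² = 0.0164391 m²;  d cosθ + r = -0.029182 m.
|ω_lever| = |0.0712·11.81·-0.029182| / 0.0164391 = 1.4927 rad/s.

1.49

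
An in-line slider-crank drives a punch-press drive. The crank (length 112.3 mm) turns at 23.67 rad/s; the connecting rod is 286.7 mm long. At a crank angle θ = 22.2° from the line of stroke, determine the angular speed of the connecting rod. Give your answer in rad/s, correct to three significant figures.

8.68

ω = 23.67 rad/s
The rod makes angle φ with the slider axis where L sinφ = r sinθ; differentiating, L cosφ·φ̇ = r ω cosθ.
L cosφ = √(L² − r² sin²θ) = 0.28354 m.
|ω_rod| = r ω |cosθ| / √(L² − r² sin²θ) = 0.1123·23.67·0.92587/0.28354 = 8.6798 rad/s.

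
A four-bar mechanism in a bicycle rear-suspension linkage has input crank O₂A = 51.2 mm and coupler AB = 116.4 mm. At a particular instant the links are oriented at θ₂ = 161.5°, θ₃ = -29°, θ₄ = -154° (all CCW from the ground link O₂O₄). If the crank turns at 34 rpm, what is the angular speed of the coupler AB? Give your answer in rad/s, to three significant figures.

1.34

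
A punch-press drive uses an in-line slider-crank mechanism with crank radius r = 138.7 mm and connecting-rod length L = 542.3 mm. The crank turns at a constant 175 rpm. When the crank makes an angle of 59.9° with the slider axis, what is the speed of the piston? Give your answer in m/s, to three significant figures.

2.49

ω = 2π·175/60 = 18.33 rad/s
For an in-line slider-crank, x = r cosθ + √(L² − r² sin²θ), so v = −rω sinθ·[1 + r cosθ/√(L² − r² sin²θ)].
With r = 0.1387 m, L = 0.5423 m, θ = 59.9°: √(L² − r² sin²θ) = 0.52886 m.
v = −0.1387·18.33·0.86515·[1 + 0.1387·0.50151/0.52886] = -2.4883 m/s.
|v| = 2.4883 m/s.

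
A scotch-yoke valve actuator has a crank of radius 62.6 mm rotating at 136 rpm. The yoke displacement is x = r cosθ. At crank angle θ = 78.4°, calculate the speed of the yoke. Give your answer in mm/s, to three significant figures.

873

ω = 14.24 rad/s (from 136 rpm).
x = r cosθ ⇒ ẋ = −rω sinθ.
|v| = rω|sinθ| = 0.0626·14.24·|sin 78.4°| = 0.87333 m/s = 873.33 mm/s.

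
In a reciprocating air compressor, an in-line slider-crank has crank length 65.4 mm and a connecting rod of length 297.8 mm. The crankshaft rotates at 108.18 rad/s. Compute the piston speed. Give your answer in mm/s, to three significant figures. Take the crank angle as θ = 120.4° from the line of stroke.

ω = 108.2 rad/s
For an in-line slider-crank, x = r cosθ + √(L² − r² sin²θ), so v = −rω sinθ·[1 + r cosθ/√(L² − r² sin²θ)].
With r = 0.0654 m, L = 0.2978 m, θ = 120.4°: √(L² − r² sin²θ) = 0.29241 m.
v = −0.0654·108.2·0.86251·[1 + 0.0654·-0.50603/0.29241] = -5.4116 m/s.
|v| = 5.4116 m/s = 5411.6 mm/s.

5410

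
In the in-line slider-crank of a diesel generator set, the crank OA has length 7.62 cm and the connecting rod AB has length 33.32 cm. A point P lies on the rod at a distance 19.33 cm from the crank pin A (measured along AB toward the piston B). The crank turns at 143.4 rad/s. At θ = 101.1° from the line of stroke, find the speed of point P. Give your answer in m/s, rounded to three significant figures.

10.5

ω = 143.4 rad/s.  Crank-pin speed |V_A| = rω = 10.927 m/s, perpendicular to OA.
Rod angle: sinφ = −(r/L) sinθ ⇒ φ = -12.968°; ω_rod = −rω cosθ/√(L²−r²sin²θ) = +6.4789 rad/s.
V_P = V_A + ω_rod × AP, with AP = 0.1933 m along the rod.
Components: V_Px = −rω sinθ − a·ω_rod·sinφ = -10.442 m/s;  V_Py = rω cosθ + a·ω_rod·cosφ = -0.88328 m/s.
|V_P| = √(V_Px² + V_Py²) = 10.479 m/s.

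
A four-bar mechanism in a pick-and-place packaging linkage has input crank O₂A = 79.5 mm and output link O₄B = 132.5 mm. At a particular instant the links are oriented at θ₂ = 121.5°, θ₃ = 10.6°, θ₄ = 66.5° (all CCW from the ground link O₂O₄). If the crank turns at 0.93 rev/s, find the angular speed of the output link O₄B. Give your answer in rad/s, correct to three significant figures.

ω₂ = 5.843 rad/s (from 0.93 rev/s).
Differentiating the loop-closure r₂e^{iθ₂}+r₃e^{iθ₃}=r₁+r₄e^{iθ₄} gives r₂ω₂e^{iθ₂}+r₃ω₃e^{iθ₃}=r₄ω₄e^{iθ₄}.
Eliminating the other unknown: ω₄ = r₂ω₂ sin(θ₂−θ₃) / [r₄ sin(θ₄−θ₃)].
Numerator sine = +0.93420; denominator sine = +0.82806.
Result = 0.0795·5.843·(+0.93420) / (0.1325·(+0.82806)) = +3.9554 rad/s; magnitude 3.9554 rad/s.

3.96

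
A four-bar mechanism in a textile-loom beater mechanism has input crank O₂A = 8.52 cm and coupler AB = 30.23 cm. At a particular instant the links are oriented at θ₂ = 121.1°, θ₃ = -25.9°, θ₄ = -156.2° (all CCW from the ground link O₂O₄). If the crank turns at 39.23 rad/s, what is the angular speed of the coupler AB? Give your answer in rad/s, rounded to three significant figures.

ω₂ = 39.23 rad/s
Differentiating the loop-closure r₂e^{iθ₂}+r₃e^{iθ₃}=r₁+r₄e^{iθ₄} gives r₂ω₂e^{iθ₂}+r₃ω₃e^{iθ₃}=r₄ω₄e^{iθ₄}.
Eliminating the other unknown: ω₃ = r₂ω₂ sin(θ₄−θ₂) / [r₃ sin(θ₃−θ₄)].
Numerator sine = +0.99189; denominator sine = +0.76267.
Result = 0.0852·39.23·(+0.99189) / (0.3023·(+0.76267)) = +14.38 rad/s; magnitude 14.38 rad/s.

14.4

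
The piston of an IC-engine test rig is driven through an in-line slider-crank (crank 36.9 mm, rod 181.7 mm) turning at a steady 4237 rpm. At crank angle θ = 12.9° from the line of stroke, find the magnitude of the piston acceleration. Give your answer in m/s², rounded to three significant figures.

ω = 2π·4237/60 = 443.7 rad/s
x(θ) = r cosθ + √(L² − r² sin²θ); with ω constant, a = ω²·d²x/dθ².
d²x/dθ² = −r cosθ − r²(cos2θ)/√u − r⁴ sin²2θ/(4u^{3/2}),  u = L² − r² sin²θ = 0.032947 m².
Substituting r = 0.0369 m, L = 0.1817 m, θ = 12.9°: d²x/dθ² = -0.042737 m.
a = ω²·d²x/dθ² = (443.7)²·(-0.042737) = -8413.5 m/s²;  |a| = 8413.5 m/s².

8410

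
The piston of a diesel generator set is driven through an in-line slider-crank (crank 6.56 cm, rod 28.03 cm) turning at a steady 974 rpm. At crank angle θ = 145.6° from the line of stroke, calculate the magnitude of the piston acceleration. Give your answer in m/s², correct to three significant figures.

ω = 2π·974/60 = 102 rad/s
x(θ) = r cosθ + √(L² − r² sin²θ); with ω constant, a = ω²·d²x/dθ².
d²x/dθ² = −r cosθ − r²(cos2θ)/√u − r⁴ sin²2θ/(4u^{3/2}),  u = L² − r² sin²θ = 0.0771945 m².
Substituting r = 0.0656 m, L = 0.2803 m, θ = 145.6°: d²x/dθ² = +0.048339 m.
a = ω²·d²x/dθ² = (102)²·(+0.048339) = +502.89 m/s²;  |a| = 502.89 m/s².

503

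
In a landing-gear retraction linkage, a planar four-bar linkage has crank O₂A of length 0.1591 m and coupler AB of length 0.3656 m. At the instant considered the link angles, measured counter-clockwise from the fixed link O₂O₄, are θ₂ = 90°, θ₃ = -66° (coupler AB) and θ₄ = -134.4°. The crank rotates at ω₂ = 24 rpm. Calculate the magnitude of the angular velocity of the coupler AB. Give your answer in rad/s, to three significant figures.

ω₂ = 2.513 rad/s (from 24 rpm).
Differentiating the loop-closure r₂e^{iθ₂}+r₃e^{iθ₃}=r₁+r₄e^{iθ₄} gives r₂ω₂e^{iθ₂}+r₃ω₃e^{iθ₃}=r₄ω₄e^{iθ₄}.
Eliminating the other unknown: ω₃ = r₂ω₂ sin(θ₄−θ₂) / [r₃ sin(θ₃−θ₄)].
Numerator sine = +0.69966; denominator sine = +0.92978.
Result = 0.1591·2.513·(+0.69966) / (0.3656·(+0.92978)) = +0.82303 rad/s; magnitude 0.82303 rad/s.

0.823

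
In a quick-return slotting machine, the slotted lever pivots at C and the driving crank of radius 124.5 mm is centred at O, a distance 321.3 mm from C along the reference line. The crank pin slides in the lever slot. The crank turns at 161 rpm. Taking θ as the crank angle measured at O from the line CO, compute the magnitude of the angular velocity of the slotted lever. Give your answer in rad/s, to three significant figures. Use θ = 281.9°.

2.96

ω = 16.86 rad/s (from 161 rpm).
Crank pin A relative to C: A = (d + r cosθ, r sinθ); lever angle φ = atan2(r sinθ, d + r cosθ).
Differentiating tanφ: φ̇ = rω(d cosθ + r)/(d² + r² + 2dr cosθ).
d² + r² + 2dr cosθ = |CA|² = 0.135231 m²;  d cosθ + r = +0.19075 m.
|ω_lever| = |0.1245·16.86·+0.19075| / 0.135231 = 2.9609 rad/s.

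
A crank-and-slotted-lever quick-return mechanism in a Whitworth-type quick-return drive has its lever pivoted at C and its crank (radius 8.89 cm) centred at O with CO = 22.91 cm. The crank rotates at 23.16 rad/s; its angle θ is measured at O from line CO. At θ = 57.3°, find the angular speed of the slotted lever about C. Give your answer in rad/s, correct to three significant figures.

5.31

ω = 23.16 rad/s
Crank pin A relative to C: A = (d + r cosθ, r sinθ); lever angle φ = atan2(r sinθ, d + r cosθ).
Differentiating tanφ: φ̇ = rω(d cosθ + r)/(d² + r² + 2dr cosθ).
d² + r² + 2dr cosθ = |CA|² = 0.0823962 m²;  d cosθ + r = +0.21267 m.
|ω_lever| = |0.0889·23.16·+0.21267| / 0.0823962 = 5.3142 rad/s.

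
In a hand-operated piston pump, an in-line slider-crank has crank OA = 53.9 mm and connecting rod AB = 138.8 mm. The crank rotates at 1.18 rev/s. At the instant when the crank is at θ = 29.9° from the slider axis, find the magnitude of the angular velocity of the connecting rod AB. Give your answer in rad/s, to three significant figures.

2.54

ω = 7.414 rad/s (converted from 1.18 rev/s).
The rod makes angle φ with the slider axis where L sinφ = r sinθ; differentiating, L cosφ·φ̇ = r ω cosθ.
L cosφ = √(L² − r² sin²θ) = 0.13617 m.
|ω_rod| = r ω |cosθ| / √(L² − r² sin²θ) = 0.0539·7.414·0.86690/0.13617 = 2.544 rad/s.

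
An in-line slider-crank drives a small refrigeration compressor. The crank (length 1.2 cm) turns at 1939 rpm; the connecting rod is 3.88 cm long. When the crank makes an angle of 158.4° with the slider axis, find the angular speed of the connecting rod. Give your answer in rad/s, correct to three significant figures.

ω = 203.1 rad/s (converted from 1939 rpm).
The rod makes angle φ with the slider axis where L sinφ = r sinθ; differentiating, L cosφ·φ̇ = r ω cosθ.
L cosφ = √(L² − r² sin²θ) = 0.038548 m.
|ω_rod| = r ω |cosθ| / √(L² − r² sin²θ) = 0.012·203.1·0.92978/0.038548 = 58.772 rad/s.

58.8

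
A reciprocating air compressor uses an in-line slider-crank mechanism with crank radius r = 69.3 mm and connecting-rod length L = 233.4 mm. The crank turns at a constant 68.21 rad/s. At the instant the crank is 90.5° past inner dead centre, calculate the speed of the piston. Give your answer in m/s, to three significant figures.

4.71

ω = 68.21 rad/s
For an in-line slider-crank, x = r cosθ + √(L² − r² sin²θ), so v = −rω sinθ·[1 + r cosθ/√(L² − r² sin²θ)].
With r = 0.0693 m, L = 0.2334 m, θ = 90.5°: √(L² − r² sin²θ) = 0.22288 m.
v = −0.0693·68.21·0.99996·[1 + 0.0693·-0.00873/0.22288] = -4.7139 m/s.
|v| = 4.7139 m/s.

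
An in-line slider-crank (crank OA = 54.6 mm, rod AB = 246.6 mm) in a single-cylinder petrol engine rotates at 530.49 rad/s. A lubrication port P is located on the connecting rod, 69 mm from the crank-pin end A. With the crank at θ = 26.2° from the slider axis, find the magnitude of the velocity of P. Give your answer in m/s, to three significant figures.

23.1

ω = 530.5 rad/s.  Crank-pin speed |V_A| = rω = 28.965 m/s, perpendicular to OA.
Rod angle: sinφ = −(r/L) sinθ ⇒ φ = -5.610°; ω_rod = −rω cosθ/√(L²−r²sin²θ) = -105.9 rad/s.
V_P = V_A + ω_rod × AP, with AP = 0.069 m along the rod.
Components: V_Px = −rω sinθ − a·ω_rod·sinφ = -13.502 m/s;  V_Py = rω cosθ + a·ω_rod·cosφ = +18.717 m/s.
|V_P| = √(V_Px² + V_Py²) = 23.079 m/s.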